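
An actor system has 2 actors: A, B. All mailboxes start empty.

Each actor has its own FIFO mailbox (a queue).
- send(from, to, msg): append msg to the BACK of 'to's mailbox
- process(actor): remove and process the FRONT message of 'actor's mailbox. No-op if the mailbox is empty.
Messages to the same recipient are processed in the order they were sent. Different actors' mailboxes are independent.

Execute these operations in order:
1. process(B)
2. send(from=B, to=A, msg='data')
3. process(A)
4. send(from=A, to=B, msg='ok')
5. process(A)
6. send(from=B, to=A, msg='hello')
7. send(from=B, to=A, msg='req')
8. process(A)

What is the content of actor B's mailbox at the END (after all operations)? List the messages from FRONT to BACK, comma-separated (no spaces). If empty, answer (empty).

After 1 (process(B)): A:[] B:[]
After 2 (send(from=B, to=A, msg='data')): A:[data] B:[]
After 3 (process(A)): A:[] B:[]
After 4 (send(from=A, to=B, msg='ok')): A:[] B:[ok]
After 5 (process(A)): A:[] B:[ok]
After 6 (send(from=B, to=A, msg='hello')): A:[hello] B:[ok]
After 7 (send(from=B, to=A, msg='req')): A:[hello,req] B:[ok]
After 8 (process(A)): A:[req] B:[ok]

Answer: ok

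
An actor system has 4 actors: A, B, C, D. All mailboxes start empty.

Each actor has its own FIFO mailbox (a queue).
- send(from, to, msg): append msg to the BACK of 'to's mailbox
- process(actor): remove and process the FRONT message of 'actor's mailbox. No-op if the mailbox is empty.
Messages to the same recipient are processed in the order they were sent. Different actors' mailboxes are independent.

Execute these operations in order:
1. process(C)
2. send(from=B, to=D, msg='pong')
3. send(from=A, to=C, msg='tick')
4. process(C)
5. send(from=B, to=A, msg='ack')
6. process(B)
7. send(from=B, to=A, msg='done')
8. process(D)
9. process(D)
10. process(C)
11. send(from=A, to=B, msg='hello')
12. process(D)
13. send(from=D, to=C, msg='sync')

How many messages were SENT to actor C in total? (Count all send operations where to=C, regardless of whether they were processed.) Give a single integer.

Answer: 2

Derivation:
After 1 (process(C)): A:[] B:[] C:[] D:[]
After 2 (send(from=B, to=D, msg='pong')): A:[] B:[] C:[] D:[pong]
After 3 (send(from=A, to=C, msg='tick')): A:[] B:[] C:[tick] D:[pong]
After 4 (process(C)): A:[] B:[] C:[] D:[pong]
After 5 (send(from=B, to=A, msg='ack')): A:[ack] B:[] C:[] D:[pong]
After 6 (process(B)): A:[ack] B:[] C:[] D:[pong]
After 7 (send(from=B, to=A, msg='done')): A:[ack,done] B:[] C:[] D:[pong]
After 8 (process(D)): A:[ack,done] B:[] C:[] D:[]
After 9 (process(D)): A:[ack,done] B:[] C:[] D:[]
After 10 (process(C)): A:[ack,done] B:[] C:[] D:[]
After 11 (send(from=A, to=B, msg='hello')): A:[ack,done] B:[hello] C:[] D:[]
After 12 (process(D)): A:[ack,done] B:[hello] C:[] D:[]
After 13 (send(from=D, to=C, msg='sync')): A:[ack,done] B:[hello] C:[sync] D:[]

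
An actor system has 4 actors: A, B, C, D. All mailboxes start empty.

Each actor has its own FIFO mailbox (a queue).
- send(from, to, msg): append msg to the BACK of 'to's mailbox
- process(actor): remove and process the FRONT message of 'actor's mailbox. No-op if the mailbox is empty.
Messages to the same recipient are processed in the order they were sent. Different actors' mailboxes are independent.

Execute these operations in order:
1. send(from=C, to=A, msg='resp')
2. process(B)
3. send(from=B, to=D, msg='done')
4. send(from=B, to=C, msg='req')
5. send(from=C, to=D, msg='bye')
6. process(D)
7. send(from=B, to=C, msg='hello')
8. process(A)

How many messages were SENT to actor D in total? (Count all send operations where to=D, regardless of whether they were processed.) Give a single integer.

Answer: 2

Derivation:
After 1 (send(from=C, to=A, msg='resp')): A:[resp] B:[] C:[] D:[]
After 2 (process(B)): A:[resp] B:[] C:[] D:[]
After 3 (send(from=B, to=D, msg='done')): A:[resp] B:[] C:[] D:[done]
After 4 (send(from=B, to=C, msg='req')): A:[resp] B:[] C:[req] D:[done]
After 5 (send(from=C, to=D, msg='bye')): A:[resp] B:[] C:[req] D:[done,bye]
After 6 (process(D)): A:[resp] B:[] C:[req] D:[bye]
After 7 (send(from=B, to=C, msg='hello')): A:[resp] B:[] C:[req,hello] D:[bye]
After 8 (process(A)): A:[] B:[] C:[req,hello] D:[bye]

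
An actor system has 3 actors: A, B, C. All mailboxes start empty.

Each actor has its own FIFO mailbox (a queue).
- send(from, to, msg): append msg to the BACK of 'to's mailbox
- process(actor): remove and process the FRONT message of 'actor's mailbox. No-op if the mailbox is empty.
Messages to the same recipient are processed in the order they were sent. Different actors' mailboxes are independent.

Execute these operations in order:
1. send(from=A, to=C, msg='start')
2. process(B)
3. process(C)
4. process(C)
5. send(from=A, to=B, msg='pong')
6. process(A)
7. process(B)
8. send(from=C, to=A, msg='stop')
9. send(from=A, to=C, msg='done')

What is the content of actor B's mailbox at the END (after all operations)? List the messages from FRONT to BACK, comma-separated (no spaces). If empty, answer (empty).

After 1 (send(from=A, to=C, msg='start')): A:[] B:[] C:[start]
After 2 (process(B)): A:[] B:[] C:[start]
After 3 (process(C)): A:[] B:[] C:[]
After 4 (process(C)): A:[] B:[] C:[]
After 5 (send(from=A, to=B, msg='pong')): A:[] B:[pong] C:[]
After 6 (process(A)): A:[] B:[pong] C:[]
After 7 (process(B)): A:[] B:[] C:[]
After 8 (send(from=C, to=A, msg='stop')): A:[stop] B:[] C:[]
After 9 (send(from=A, to=C, msg='done')): A:[stop] B:[] C:[done]

Answer: (empty)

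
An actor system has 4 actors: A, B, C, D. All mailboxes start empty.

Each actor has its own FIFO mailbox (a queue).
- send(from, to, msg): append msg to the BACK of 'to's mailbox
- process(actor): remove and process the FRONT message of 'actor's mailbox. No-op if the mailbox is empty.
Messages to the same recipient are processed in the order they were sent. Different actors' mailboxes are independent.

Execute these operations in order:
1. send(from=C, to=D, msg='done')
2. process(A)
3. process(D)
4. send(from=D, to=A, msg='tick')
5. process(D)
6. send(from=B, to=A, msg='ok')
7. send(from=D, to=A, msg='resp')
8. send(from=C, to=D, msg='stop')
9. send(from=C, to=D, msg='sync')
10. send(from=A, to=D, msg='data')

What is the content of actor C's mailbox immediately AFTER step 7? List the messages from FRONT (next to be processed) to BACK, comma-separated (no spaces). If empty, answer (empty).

After 1 (send(from=C, to=D, msg='done')): A:[] B:[] C:[] D:[done]
After 2 (process(A)): A:[] B:[] C:[] D:[done]
After 3 (process(D)): A:[] B:[] C:[] D:[]
After 4 (send(from=D, to=A, msg='tick')): A:[tick] B:[] C:[] D:[]
After 5 (process(D)): A:[tick] B:[] C:[] D:[]
After 6 (send(from=B, to=A, msg='ok')): A:[tick,ok] B:[] C:[] D:[]
After 7 (send(from=D, to=A, msg='resp')): A:[tick,ok,resp] B:[] C:[] D:[]

(empty)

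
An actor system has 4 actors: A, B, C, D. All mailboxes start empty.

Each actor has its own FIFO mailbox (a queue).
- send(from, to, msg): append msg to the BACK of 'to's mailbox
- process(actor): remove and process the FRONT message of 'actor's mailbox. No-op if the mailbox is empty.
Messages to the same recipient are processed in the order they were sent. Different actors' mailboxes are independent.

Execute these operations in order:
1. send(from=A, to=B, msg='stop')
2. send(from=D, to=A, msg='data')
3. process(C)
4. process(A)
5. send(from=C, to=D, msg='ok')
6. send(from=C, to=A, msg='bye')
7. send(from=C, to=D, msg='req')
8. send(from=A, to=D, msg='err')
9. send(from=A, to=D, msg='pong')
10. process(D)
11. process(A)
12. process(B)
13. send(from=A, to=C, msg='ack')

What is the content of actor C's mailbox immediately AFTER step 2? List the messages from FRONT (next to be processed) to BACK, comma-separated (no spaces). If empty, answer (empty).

After 1 (send(from=A, to=B, msg='stop')): A:[] B:[stop] C:[] D:[]
After 2 (send(from=D, to=A, msg='data')): A:[data] B:[stop] C:[] D:[]

(empty)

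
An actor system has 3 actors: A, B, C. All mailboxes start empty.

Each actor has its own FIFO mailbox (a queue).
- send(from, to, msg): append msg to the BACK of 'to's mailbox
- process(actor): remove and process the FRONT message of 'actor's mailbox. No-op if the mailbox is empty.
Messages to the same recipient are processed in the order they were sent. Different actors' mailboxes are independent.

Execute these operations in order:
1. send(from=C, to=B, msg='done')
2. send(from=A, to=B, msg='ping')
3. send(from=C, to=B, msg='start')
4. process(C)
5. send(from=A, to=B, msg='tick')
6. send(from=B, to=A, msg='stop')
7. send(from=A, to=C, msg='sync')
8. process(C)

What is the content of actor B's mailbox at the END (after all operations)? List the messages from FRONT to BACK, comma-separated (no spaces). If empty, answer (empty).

Answer: done,ping,start,tick

Derivation:
After 1 (send(from=C, to=B, msg='done')): A:[] B:[done] C:[]
After 2 (send(from=A, to=B, msg='ping')): A:[] B:[done,ping] C:[]
After 3 (send(from=C, to=B, msg='start')): A:[] B:[done,ping,start] C:[]
After 4 (process(C)): A:[] B:[done,ping,start] C:[]
After 5 (send(from=A, to=B, msg='tick')): A:[] B:[done,ping,start,tick] C:[]
After 6 (send(from=B, to=A, msg='stop')): A:[stop] B:[done,ping,start,tick] C:[]
After 7 (send(from=A, to=C, msg='sync')): A:[stop] B:[done,ping,start,tick] C:[sync]
After 8 (process(C)): A:[stop] B:[done,ping,start,tick] C:[]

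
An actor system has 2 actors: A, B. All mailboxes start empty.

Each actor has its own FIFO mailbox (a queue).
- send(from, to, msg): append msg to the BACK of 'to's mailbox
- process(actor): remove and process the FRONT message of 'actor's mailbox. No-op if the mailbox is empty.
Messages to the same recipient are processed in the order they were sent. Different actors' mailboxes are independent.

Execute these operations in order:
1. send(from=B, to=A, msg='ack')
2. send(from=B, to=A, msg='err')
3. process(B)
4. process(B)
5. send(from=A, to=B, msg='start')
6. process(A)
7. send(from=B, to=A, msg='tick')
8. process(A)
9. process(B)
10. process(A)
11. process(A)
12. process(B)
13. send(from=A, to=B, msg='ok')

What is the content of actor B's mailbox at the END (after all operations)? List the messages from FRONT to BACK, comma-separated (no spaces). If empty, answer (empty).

Answer: ok

Derivation:
After 1 (send(from=B, to=A, msg='ack')): A:[ack] B:[]
After 2 (send(from=B, to=A, msg='err')): A:[ack,err] B:[]
After 3 (process(B)): A:[ack,err] B:[]
After 4 (process(B)): A:[ack,err] B:[]
After 5 (send(from=A, to=B, msg='start')): A:[ack,err] B:[start]
After 6 (process(A)): A:[err] B:[start]
After 7 (send(from=B, to=A, msg='tick')): A:[err,tick] B:[start]
After 8 (process(A)): A:[tick] B:[start]
After 9 (process(B)): A:[tick] B:[]
After 10 (process(A)): A:[] B:[]
After 11 (process(A)): A:[] B:[]
After 12 (process(B)): A:[] B:[]
After 13 (send(from=A, to=B, msg='ok')): A:[] B:[ok]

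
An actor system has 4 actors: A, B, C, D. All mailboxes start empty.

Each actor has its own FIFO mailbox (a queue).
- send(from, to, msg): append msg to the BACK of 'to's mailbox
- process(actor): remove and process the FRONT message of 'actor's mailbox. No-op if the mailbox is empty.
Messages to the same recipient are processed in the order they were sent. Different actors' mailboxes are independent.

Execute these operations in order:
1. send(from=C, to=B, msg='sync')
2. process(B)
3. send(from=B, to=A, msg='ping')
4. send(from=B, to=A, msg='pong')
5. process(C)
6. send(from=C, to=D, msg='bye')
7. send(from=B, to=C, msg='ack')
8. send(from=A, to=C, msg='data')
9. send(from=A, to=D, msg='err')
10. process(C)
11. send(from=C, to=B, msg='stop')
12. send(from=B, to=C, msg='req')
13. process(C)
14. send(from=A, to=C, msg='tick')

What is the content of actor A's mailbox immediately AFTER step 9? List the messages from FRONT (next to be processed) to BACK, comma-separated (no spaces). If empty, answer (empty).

After 1 (send(from=C, to=B, msg='sync')): A:[] B:[sync] C:[] D:[]
After 2 (process(B)): A:[] B:[] C:[] D:[]
After 3 (send(from=B, to=A, msg='ping')): A:[ping] B:[] C:[] D:[]
After 4 (send(from=B, to=A, msg='pong')): A:[ping,pong] B:[] C:[] D:[]
After 5 (process(C)): A:[ping,pong] B:[] C:[] D:[]
After 6 (send(from=C, to=D, msg='bye')): A:[ping,pong] B:[] C:[] D:[bye]
After 7 (send(from=B, to=C, msg='ack')): A:[ping,pong] B:[] C:[ack] D:[bye]
After 8 (send(from=A, to=C, msg='data')): A:[ping,pong] B:[] C:[ack,data] D:[bye]
After 9 (send(from=A, to=D, msg='err')): A:[ping,pong] B:[] C:[ack,data] D:[bye,err]

ping,pong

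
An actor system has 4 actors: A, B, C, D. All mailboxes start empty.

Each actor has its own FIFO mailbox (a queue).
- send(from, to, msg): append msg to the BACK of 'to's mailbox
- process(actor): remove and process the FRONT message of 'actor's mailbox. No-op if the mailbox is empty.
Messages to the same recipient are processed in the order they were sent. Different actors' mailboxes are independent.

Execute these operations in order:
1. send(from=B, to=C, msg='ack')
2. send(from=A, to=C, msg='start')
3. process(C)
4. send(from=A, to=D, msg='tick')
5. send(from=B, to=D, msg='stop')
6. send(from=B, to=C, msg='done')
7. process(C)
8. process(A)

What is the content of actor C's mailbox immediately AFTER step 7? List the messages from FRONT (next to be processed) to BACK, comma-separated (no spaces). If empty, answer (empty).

After 1 (send(from=B, to=C, msg='ack')): A:[] B:[] C:[ack] D:[]
After 2 (send(from=A, to=C, msg='start')): A:[] B:[] C:[ack,start] D:[]
After 3 (process(C)): A:[] B:[] C:[start] D:[]
After 4 (send(from=A, to=D, msg='tick')): A:[] B:[] C:[start] D:[tick]
After 5 (send(from=B, to=D, msg='stop')): A:[] B:[] C:[start] D:[tick,stop]
After 6 (send(from=B, to=C, msg='done')): A:[] B:[] C:[start,done] D:[tick,stop]
After 7 (process(C)): A:[] B:[] C:[done] D:[tick,stop]

done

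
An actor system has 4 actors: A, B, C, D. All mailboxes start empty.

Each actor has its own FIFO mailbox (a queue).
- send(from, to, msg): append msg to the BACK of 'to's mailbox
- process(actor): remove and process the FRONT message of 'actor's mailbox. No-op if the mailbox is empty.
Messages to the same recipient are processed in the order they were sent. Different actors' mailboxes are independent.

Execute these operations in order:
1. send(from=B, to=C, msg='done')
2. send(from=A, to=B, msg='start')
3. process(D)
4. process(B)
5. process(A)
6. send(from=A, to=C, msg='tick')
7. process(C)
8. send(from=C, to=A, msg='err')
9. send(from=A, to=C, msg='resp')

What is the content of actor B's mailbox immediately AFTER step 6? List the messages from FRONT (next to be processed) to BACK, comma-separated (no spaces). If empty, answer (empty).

After 1 (send(from=B, to=C, msg='done')): A:[] B:[] C:[done] D:[]
After 2 (send(from=A, to=B, msg='start')): A:[] B:[start] C:[done] D:[]
After 3 (process(D)): A:[] B:[start] C:[done] D:[]
After 4 (process(B)): A:[] B:[] C:[done] D:[]
After 5 (process(A)): A:[] B:[] C:[done] D:[]
After 6 (send(from=A, to=C, msg='tick')): A:[] B:[] C:[done,tick] D:[]

(empty)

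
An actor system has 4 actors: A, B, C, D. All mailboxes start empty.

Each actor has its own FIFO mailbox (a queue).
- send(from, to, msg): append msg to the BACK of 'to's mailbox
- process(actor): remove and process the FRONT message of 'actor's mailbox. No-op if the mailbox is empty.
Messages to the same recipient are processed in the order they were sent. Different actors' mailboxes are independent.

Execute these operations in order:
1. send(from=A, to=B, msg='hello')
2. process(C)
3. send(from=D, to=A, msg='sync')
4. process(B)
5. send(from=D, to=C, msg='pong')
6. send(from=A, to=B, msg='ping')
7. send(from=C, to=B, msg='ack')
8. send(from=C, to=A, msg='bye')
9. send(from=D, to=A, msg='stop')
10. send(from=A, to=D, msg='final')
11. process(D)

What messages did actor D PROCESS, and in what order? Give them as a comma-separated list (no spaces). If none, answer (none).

Answer: final

Derivation:
After 1 (send(from=A, to=B, msg='hello')): A:[] B:[hello] C:[] D:[]
After 2 (process(C)): A:[] B:[hello] C:[] D:[]
After 3 (send(from=D, to=A, msg='sync')): A:[sync] B:[hello] C:[] D:[]
After 4 (process(B)): A:[sync] B:[] C:[] D:[]
After 5 (send(from=D, to=C, msg='pong')): A:[sync] B:[] C:[pong] D:[]
After 6 (send(from=A, to=B, msg='ping')): A:[sync] B:[ping] C:[pong] D:[]
After 7 (send(from=C, to=B, msg='ack')): A:[sync] B:[ping,ack] C:[pong] D:[]
After 8 (send(from=C, to=A, msg='bye')): A:[sync,bye] B:[ping,ack] C:[pong] D:[]
After 9 (send(from=D, to=A, msg='stop')): A:[sync,bye,stop] B:[ping,ack] C:[pong] D:[]
After 10 (send(from=A, to=D, msg='final')): A:[sync,bye,stop] B:[ping,ack] C:[pong] D:[final]
After 11 (process(D)): A:[sync,bye,stop] B:[ping,ack] C:[pong] D:[]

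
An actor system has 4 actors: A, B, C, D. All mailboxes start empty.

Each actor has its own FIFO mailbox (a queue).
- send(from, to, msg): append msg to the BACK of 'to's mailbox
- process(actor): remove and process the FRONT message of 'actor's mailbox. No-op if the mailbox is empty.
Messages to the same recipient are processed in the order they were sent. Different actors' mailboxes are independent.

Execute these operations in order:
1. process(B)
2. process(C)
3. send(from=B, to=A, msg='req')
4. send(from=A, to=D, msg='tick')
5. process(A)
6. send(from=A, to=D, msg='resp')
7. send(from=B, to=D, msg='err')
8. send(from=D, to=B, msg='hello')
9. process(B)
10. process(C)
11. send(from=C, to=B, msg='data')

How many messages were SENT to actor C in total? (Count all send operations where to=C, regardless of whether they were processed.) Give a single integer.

After 1 (process(B)): A:[] B:[] C:[] D:[]
After 2 (process(C)): A:[] B:[] C:[] D:[]
After 3 (send(from=B, to=A, msg='req')): A:[req] B:[] C:[] D:[]
After 4 (send(from=A, to=D, msg='tick')): A:[req] B:[] C:[] D:[tick]
After 5 (process(A)): A:[] B:[] C:[] D:[tick]
After 6 (send(from=A, to=D, msg='resp')): A:[] B:[] C:[] D:[tick,resp]
After 7 (send(from=B, to=D, msg='err')): A:[] B:[] C:[] D:[tick,resp,err]
After 8 (send(from=D, to=B, msg='hello')): A:[] B:[hello] C:[] D:[tick,resp,err]
After 9 (process(B)): A:[] B:[] C:[] D:[tick,resp,err]
After 10 (process(C)): A:[] B:[] C:[] D:[tick,resp,err]
After 11 (send(from=C, to=B, msg='data')): A:[] B:[data] C:[] D:[tick,resp,err]

Answer: 0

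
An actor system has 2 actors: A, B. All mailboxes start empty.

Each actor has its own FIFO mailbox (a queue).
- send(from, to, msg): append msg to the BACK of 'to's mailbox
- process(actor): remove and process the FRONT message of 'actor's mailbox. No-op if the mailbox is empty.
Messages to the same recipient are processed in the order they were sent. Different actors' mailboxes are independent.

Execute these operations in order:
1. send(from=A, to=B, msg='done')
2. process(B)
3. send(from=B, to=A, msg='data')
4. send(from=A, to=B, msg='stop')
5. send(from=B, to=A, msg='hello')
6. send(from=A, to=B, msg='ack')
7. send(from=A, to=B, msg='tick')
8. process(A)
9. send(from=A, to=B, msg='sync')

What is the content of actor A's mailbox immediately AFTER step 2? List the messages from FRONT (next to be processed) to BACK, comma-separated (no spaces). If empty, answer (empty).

After 1 (send(from=A, to=B, msg='done')): A:[] B:[done]
After 2 (process(B)): A:[] B:[]

(empty)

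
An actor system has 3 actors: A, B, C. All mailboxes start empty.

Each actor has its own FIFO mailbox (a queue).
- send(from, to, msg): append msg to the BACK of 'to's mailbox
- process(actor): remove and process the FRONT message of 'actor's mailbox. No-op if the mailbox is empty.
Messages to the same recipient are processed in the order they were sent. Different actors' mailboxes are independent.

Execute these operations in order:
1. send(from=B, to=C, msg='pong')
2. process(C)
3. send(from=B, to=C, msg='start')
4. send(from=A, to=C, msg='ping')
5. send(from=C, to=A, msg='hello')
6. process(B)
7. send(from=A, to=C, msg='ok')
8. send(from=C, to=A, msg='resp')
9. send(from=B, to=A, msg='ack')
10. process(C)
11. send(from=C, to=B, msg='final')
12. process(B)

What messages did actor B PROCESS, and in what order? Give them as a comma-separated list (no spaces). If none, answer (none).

Answer: final

Derivation:
After 1 (send(from=B, to=C, msg='pong')): A:[] B:[] C:[pong]
After 2 (process(C)): A:[] B:[] C:[]
After 3 (send(from=B, to=C, msg='start')): A:[] B:[] C:[start]
After 4 (send(from=A, to=C, msg='ping')): A:[] B:[] C:[start,ping]
After 5 (send(from=C, to=A, msg='hello')): A:[hello] B:[] C:[start,ping]
After 6 (process(B)): A:[hello] B:[] C:[start,ping]
After 7 (send(from=A, to=C, msg='ok')): A:[hello] B:[] C:[start,ping,ok]
After 8 (send(from=C, to=A, msg='resp')): A:[hello,resp] B:[] C:[start,ping,ok]
After 9 (send(from=B, to=A, msg='ack')): A:[hello,resp,ack] B:[] C:[start,ping,ok]
After 10 (process(C)): A:[hello,resp,ack] B:[] C:[ping,ok]
After 11 (send(from=C, to=B, msg='final')): A:[hello,resp,ack] B:[final] C:[ping,ok]
After 12 (process(B)): A:[hello,resp,ack] B:[] C:[ping,ok]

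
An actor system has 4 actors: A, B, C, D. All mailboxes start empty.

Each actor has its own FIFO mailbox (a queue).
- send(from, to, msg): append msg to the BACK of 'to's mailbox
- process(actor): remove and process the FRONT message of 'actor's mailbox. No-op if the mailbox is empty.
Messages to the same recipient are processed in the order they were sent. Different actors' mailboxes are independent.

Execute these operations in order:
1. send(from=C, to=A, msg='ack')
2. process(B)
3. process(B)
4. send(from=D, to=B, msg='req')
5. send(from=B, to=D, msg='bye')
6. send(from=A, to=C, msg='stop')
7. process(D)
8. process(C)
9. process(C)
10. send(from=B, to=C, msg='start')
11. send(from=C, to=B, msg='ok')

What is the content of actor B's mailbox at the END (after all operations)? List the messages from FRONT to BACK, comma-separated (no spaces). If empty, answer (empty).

After 1 (send(from=C, to=A, msg='ack')): A:[ack] B:[] C:[] D:[]
After 2 (process(B)): A:[ack] B:[] C:[] D:[]
After 3 (process(B)): A:[ack] B:[] C:[] D:[]
After 4 (send(from=D, to=B, msg='req')): A:[ack] B:[req] C:[] D:[]
After 5 (send(from=B, to=D, msg='bye')): A:[ack] B:[req] C:[] D:[bye]
After 6 (send(from=A, to=C, msg='stop')): A:[ack] B:[req] C:[stop] D:[bye]
After 7 (process(D)): A:[ack] B:[req] C:[stop] D:[]
After 8 (process(C)): A:[ack] B:[req] C:[] D:[]
After 9 (process(C)): A:[ack] B:[req] C:[] D:[]
After 10 (send(from=B, to=C, msg='start')): A:[ack] B:[req] C:[start] D:[]
After 11 (send(from=C, to=B, msg='ok')): A:[ack] B:[req,ok] C:[start] D:[]

Answer: req,ok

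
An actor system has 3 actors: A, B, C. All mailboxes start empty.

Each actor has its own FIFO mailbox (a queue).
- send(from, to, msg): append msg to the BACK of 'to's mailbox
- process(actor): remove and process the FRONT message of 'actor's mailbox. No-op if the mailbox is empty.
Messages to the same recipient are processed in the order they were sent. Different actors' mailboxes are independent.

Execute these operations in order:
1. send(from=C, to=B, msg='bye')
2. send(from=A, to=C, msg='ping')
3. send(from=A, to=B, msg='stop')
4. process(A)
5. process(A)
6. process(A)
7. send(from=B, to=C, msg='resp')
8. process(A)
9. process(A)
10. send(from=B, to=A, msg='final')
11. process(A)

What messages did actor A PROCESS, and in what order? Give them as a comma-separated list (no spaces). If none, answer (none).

After 1 (send(from=C, to=B, msg='bye')): A:[] B:[bye] C:[]
After 2 (send(from=A, to=C, msg='ping')): A:[] B:[bye] C:[ping]
After 3 (send(from=A, to=B, msg='stop')): A:[] B:[bye,stop] C:[ping]
After 4 (process(A)): A:[] B:[bye,stop] C:[ping]
After 5 (process(A)): A:[] B:[bye,stop] C:[ping]
After 6 (process(A)): A:[] B:[bye,stop] C:[ping]
After 7 (send(from=B, to=C, msg='resp')): A:[] B:[bye,stop] C:[ping,resp]
After 8 (process(A)): A:[] B:[bye,stop] C:[ping,resp]
After 9 (process(A)): A:[] B:[bye,stop] C:[ping,resp]
After 10 (send(from=B, to=A, msg='final')): A:[final] B:[bye,stop] C:[ping,resp]
After 11 (process(A)): A:[] B:[bye,stop] C:[ping,resp]

Answer: final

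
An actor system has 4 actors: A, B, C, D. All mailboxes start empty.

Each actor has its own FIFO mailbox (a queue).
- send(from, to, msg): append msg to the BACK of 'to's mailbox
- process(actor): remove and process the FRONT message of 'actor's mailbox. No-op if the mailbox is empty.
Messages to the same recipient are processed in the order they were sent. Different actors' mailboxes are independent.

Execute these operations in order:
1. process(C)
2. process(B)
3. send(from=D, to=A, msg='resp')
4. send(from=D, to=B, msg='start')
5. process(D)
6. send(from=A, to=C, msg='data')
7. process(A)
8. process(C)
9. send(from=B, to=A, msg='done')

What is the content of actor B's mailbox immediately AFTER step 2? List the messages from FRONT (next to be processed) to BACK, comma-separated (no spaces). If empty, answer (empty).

After 1 (process(C)): A:[] B:[] C:[] D:[]
After 2 (process(B)): A:[] B:[] C:[] D:[]

(empty)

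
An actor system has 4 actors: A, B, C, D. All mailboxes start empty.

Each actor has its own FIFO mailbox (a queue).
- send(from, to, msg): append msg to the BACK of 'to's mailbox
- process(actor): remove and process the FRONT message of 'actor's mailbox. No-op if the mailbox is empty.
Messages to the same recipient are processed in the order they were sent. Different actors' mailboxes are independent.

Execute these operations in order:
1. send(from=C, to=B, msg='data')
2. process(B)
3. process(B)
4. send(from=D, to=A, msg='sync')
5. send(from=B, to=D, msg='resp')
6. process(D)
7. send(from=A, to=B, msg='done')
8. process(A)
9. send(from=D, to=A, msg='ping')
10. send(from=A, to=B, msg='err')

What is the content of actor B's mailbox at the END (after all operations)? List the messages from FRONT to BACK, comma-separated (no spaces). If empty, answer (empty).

Answer: done,err

Derivation:
After 1 (send(from=C, to=B, msg='data')): A:[] B:[data] C:[] D:[]
After 2 (process(B)): A:[] B:[] C:[] D:[]
After 3 (process(B)): A:[] B:[] C:[] D:[]
After 4 (send(from=D, to=A, msg='sync')): A:[sync] B:[] C:[] D:[]
After 5 (send(from=B, to=D, msg='resp')): A:[sync] B:[] C:[] D:[resp]
After 6 (process(D)): A:[sync] B:[] C:[] D:[]
After 7 (send(from=A, to=B, msg='done')): A:[sync] B:[done] C:[] D:[]
After 8 (process(A)): A:[] B:[done] C:[] D:[]
After 9 (send(from=D, to=A, msg='ping')): A:[ping] B:[done] C:[] D:[]
After 10 (send(from=A, to=B, msg='err')): A:[ping] B:[done,err] C:[] D:[]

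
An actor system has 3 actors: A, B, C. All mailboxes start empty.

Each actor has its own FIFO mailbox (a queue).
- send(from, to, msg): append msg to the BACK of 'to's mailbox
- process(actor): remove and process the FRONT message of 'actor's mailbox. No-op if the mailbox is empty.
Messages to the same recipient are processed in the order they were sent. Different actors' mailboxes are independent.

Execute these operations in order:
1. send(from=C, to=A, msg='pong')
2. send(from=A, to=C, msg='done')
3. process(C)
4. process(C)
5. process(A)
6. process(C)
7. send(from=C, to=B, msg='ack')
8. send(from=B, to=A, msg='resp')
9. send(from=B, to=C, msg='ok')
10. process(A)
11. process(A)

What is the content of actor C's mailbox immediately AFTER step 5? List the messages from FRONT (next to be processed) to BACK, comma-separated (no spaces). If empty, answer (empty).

After 1 (send(from=C, to=A, msg='pong')): A:[pong] B:[] C:[]
After 2 (send(from=A, to=C, msg='done')): A:[pong] B:[] C:[done]
After 3 (process(C)): A:[pong] B:[] C:[]
After 4 (process(C)): A:[pong] B:[] C:[]
After 5 (process(A)): A:[] B:[] C:[]

(empty)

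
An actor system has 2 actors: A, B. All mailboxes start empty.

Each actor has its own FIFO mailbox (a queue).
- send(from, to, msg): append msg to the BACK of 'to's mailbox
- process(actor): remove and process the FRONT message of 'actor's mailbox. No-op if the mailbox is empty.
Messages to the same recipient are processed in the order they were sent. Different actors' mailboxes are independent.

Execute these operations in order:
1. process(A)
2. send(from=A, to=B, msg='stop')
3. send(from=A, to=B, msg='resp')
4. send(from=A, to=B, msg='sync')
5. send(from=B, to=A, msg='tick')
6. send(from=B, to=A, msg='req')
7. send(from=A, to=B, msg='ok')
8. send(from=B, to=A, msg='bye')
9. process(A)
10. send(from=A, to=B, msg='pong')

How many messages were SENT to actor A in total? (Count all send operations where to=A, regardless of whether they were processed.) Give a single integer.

After 1 (process(A)): A:[] B:[]
After 2 (send(from=A, to=B, msg='stop')): A:[] B:[stop]
After 3 (send(from=A, to=B, msg='resp')): A:[] B:[stop,resp]
After 4 (send(from=A, to=B, msg='sync')): A:[] B:[stop,resp,sync]
After 5 (send(from=B, to=A, msg='tick')): A:[tick] B:[stop,resp,sync]
After 6 (send(from=B, to=A, msg='req')): A:[tick,req] B:[stop,resp,sync]
After 7 (send(from=A, to=B, msg='ok')): A:[tick,req] B:[stop,resp,sync,ok]
After 8 (send(from=B, to=A, msg='bye')): A:[tick,req,bye] B:[stop,resp,sync,ok]
After 9 (process(A)): A:[req,bye] B:[stop,resp,sync,ok]
After 10 (send(from=A, to=B, msg='pong')): A:[req,bye] B:[stop,resp,sync,ok,pong]

Answer: 3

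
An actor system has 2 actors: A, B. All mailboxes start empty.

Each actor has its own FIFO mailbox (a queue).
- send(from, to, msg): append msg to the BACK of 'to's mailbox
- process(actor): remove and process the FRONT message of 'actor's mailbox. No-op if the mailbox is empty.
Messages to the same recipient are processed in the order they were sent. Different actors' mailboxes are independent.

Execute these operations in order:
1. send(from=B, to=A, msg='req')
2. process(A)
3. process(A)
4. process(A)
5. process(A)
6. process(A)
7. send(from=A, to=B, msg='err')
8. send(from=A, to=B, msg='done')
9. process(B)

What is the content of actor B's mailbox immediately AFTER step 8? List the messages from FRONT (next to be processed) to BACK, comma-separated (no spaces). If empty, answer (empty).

After 1 (send(from=B, to=A, msg='req')): A:[req] B:[]
After 2 (process(A)): A:[] B:[]
After 3 (process(A)): A:[] B:[]
After 4 (process(A)): A:[] B:[]
After 5 (process(A)): A:[] B:[]
After 6 (process(A)): A:[] B:[]
After 7 (send(from=A, to=B, msg='err')): A:[] B:[err]
After 8 (send(from=A, to=B, msg='done')): A:[] B:[err,done]

err,done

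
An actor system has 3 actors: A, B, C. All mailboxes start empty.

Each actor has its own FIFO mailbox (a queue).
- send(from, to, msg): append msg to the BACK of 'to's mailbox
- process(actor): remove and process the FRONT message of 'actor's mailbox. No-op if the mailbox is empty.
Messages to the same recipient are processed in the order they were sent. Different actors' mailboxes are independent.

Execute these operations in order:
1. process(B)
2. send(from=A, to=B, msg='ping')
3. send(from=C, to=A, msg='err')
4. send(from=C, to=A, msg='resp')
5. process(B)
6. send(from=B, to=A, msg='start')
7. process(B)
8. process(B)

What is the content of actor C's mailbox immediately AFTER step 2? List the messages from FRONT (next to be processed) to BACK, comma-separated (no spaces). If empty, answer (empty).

After 1 (process(B)): A:[] B:[] C:[]
After 2 (send(from=A, to=B, msg='ping')): A:[] B:[ping] C:[]

(empty)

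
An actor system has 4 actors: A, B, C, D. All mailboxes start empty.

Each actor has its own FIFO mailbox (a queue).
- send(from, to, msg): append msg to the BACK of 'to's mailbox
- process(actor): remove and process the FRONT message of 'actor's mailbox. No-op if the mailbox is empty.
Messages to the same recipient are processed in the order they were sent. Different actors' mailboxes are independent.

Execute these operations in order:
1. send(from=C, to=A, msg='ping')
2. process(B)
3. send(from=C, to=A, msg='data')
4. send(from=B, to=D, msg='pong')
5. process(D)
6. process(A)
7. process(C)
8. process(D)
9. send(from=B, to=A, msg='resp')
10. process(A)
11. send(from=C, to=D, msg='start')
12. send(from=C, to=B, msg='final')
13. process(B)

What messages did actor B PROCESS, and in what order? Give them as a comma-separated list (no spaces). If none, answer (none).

Answer: final

Derivation:
After 1 (send(from=C, to=A, msg='ping')): A:[ping] B:[] C:[] D:[]
After 2 (process(B)): A:[ping] B:[] C:[] D:[]
After 3 (send(from=C, to=A, msg='data')): A:[ping,data] B:[] C:[] D:[]
After 4 (send(from=B, to=D, msg='pong')): A:[ping,data] B:[] C:[] D:[pong]
After 5 (process(D)): A:[ping,data] B:[] C:[] D:[]
After 6 (process(A)): A:[data] B:[] C:[] D:[]
After 7 (process(C)): A:[data] B:[] C:[] D:[]
After 8 (process(D)): A:[data] B:[] C:[] D:[]
After 9 (send(from=B, to=A, msg='resp')): A:[data,resp] B:[] C:[] D:[]
After 10 (process(A)): A:[resp] B:[] C:[] D:[]
After 11 (send(from=C, to=D, msg='start')): A:[resp] B:[] C:[] D:[start]
After 12 (send(from=C, to=B, msg='final')): A:[resp] B:[final] C:[] D:[start]
After 13 (process(B)): A:[resp] B:[] C:[] D:[start]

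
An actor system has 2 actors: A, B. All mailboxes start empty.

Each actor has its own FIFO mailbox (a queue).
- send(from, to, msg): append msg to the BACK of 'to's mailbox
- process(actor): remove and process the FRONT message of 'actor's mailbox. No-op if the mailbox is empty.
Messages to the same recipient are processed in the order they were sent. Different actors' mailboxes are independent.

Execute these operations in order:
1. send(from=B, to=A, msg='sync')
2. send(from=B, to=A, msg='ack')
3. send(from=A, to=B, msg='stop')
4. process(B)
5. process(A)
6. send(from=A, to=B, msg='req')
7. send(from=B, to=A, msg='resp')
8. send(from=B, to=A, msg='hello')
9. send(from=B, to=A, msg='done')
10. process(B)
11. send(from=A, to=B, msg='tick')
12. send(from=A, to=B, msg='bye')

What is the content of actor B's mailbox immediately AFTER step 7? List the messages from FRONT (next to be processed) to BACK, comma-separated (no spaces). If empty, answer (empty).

After 1 (send(from=B, to=A, msg='sync')): A:[sync] B:[]
After 2 (send(from=B, to=A, msg='ack')): A:[sync,ack] B:[]
After 3 (send(from=A, to=B, msg='stop')): A:[sync,ack] B:[stop]
After 4 (process(B)): A:[sync,ack] B:[]
After 5 (process(A)): A:[ack] B:[]
After 6 (send(from=A, to=B, msg='req')): A:[ack] B:[req]
After 7 (send(from=B, to=A, msg='resp')): A:[ack,resp] B:[req]

req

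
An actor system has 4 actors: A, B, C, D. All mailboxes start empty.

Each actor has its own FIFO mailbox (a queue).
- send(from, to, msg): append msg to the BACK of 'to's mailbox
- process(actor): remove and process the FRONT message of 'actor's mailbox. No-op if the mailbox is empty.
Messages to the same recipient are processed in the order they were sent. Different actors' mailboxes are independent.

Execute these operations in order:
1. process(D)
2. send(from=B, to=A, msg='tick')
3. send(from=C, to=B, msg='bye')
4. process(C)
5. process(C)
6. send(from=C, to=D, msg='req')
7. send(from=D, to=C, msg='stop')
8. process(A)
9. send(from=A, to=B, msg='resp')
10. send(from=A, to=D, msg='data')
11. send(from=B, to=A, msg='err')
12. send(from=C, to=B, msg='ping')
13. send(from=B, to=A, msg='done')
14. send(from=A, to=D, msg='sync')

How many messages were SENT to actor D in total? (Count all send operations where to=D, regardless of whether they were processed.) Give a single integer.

Answer: 3

Derivation:
After 1 (process(D)): A:[] B:[] C:[] D:[]
After 2 (send(from=B, to=A, msg='tick')): A:[tick] B:[] C:[] D:[]
After 3 (send(from=C, to=B, msg='bye')): A:[tick] B:[bye] C:[] D:[]
After 4 (process(C)): A:[tick] B:[bye] C:[] D:[]
After 5 (process(C)): A:[tick] B:[bye] C:[] D:[]
After 6 (send(from=C, to=D, msg='req')): A:[tick] B:[bye] C:[] D:[req]
After 7 (send(from=D, to=C, msg='stop')): A:[tick] B:[bye] C:[stop] D:[req]
After 8 (process(A)): A:[] B:[bye] C:[stop] D:[req]
After 9 (send(from=A, to=B, msg='resp')): A:[] B:[bye,resp] C:[stop] D:[req]
After 10 (send(from=A, to=D, msg='data')): A:[] B:[bye,resp] C:[stop] D:[req,data]
After 11 (send(from=B, to=A, msg='err')): A:[err] B:[bye,resp] C:[stop] D:[req,data]
After 12 (send(from=C, to=B, msg='ping')): A:[err] B:[bye,resp,ping] C:[stop] D:[req,data]
After 13 (send(from=B, to=A, msg='done')): A:[err,done] B:[bye,resp,ping] C:[stop] D:[req,data]
After 14 (send(from=A, to=D, msg='sync')): A:[err,done] B:[bye,resp,ping] C:[stop] D:[req,data,sync]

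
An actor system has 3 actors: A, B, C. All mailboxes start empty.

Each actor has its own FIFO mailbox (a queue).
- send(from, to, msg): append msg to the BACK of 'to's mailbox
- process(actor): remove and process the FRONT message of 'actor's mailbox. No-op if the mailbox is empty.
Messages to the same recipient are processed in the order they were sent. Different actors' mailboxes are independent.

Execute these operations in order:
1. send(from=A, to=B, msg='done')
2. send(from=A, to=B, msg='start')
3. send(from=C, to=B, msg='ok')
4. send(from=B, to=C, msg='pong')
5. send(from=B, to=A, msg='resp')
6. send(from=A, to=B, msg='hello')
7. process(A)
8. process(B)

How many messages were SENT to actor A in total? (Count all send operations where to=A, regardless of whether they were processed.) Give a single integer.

Answer: 1

Derivation:
After 1 (send(from=A, to=B, msg='done')): A:[] B:[done] C:[]
After 2 (send(from=A, to=B, msg='start')): A:[] B:[done,start] C:[]
After 3 (send(from=C, to=B, msg='ok')): A:[] B:[done,start,ok] C:[]
After 4 (send(from=B, to=C, msg='pong')): A:[] B:[done,start,ok] C:[pong]
After 5 (send(from=B, to=A, msg='resp')): A:[resp] B:[done,start,ok] C:[pong]
After 6 (send(from=A, to=B, msg='hello')): A:[resp] B:[done,start,ok,hello] C:[pong]
After 7 (process(A)): A:[] B:[done,start,ok,hello] C:[pong]
After 8 (process(B)): A:[] B:[start,ok,hello] C:[pong]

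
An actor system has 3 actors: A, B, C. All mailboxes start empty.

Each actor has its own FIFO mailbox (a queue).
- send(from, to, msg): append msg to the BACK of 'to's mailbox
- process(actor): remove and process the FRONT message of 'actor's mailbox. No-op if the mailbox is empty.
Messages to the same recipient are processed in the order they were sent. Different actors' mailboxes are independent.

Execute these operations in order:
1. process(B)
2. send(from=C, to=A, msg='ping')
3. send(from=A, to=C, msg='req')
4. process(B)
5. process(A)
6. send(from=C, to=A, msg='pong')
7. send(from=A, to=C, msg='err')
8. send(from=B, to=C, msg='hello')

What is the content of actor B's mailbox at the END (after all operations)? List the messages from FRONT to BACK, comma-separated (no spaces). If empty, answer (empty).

After 1 (process(B)): A:[] B:[] C:[]
After 2 (send(from=C, to=A, msg='ping')): A:[ping] B:[] C:[]
After 3 (send(from=A, to=C, msg='req')): A:[ping] B:[] C:[req]
After 4 (process(B)): A:[ping] B:[] C:[req]
After 5 (process(A)): A:[] B:[] C:[req]
After 6 (send(from=C, to=A, msg='pong')): A:[pong] B:[] C:[req]
After 7 (send(from=A, to=C, msg='err')): A:[pong] B:[] C:[req,err]
After 8 (send(from=B, to=C, msg='hello')): A:[pong] B:[] C:[req,err,hello]

Answer: (empty)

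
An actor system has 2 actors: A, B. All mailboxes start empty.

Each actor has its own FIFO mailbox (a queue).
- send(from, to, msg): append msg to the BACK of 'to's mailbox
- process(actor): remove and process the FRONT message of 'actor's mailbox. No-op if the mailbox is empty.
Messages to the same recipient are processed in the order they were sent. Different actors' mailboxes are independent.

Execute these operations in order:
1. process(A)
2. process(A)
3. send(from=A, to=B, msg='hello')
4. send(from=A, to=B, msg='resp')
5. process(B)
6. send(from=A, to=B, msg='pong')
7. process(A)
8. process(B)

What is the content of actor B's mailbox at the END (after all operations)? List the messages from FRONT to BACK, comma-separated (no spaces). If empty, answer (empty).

Answer: pong

Derivation:
After 1 (process(A)): A:[] B:[]
After 2 (process(A)): A:[] B:[]
After 3 (send(from=A, to=B, msg='hello')): A:[] B:[hello]
After 4 (send(from=A, to=B, msg='resp')): A:[] B:[hello,resp]
After 5 (process(B)): A:[] B:[resp]
After 6 (send(from=A, to=B, msg='pong')): A:[] B:[resp,pong]
After 7 (process(A)): A:[] B:[resp,pong]
After 8 (process(B)): A:[] B:[pong]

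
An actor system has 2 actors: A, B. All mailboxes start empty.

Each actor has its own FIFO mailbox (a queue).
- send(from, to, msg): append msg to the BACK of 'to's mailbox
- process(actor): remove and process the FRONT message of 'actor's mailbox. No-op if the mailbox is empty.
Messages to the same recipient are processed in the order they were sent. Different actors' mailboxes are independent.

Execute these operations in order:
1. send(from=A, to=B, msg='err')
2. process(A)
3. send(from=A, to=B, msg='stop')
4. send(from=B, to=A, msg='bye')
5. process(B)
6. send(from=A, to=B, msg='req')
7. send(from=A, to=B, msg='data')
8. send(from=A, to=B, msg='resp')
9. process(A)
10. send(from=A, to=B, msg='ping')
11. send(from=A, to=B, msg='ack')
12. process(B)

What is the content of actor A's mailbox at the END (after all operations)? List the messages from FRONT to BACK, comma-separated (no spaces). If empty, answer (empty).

After 1 (send(from=A, to=B, msg='err')): A:[] B:[err]
After 2 (process(A)): A:[] B:[err]
After 3 (send(from=A, to=B, msg='stop')): A:[] B:[err,stop]
After 4 (send(from=B, to=A, msg='bye')): A:[bye] B:[err,stop]
After 5 (process(B)): A:[bye] B:[stop]
After 6 (send(from=A, to=B, msg='req')): A:[bye] B:[stop,req]
After 7 (send(from=A, to=B, msg='data')): A:[bye] B:[stop,req,data]
After 8 (send(from=A, to=B, msg='resp')): A:[bye] B:[stop,req,data,resp]
After 9 (process(A)): A:[] B:[stop,req,data,resp]
After 10 (send(from=A, to=B, msg='ping')): A:[] B:[stop,req,data,resp,ping]
After 11 (send(from=A, to=B, msg='ack')): A:[] B:[stop,req,data,resp,ping,ack]
After 12 (process(B)): A:[] B:[req,data,resp,ping,ack]

Answer: (empty)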